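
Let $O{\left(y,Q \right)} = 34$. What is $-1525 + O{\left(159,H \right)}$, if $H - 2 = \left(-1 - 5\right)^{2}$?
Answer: $-1491$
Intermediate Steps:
$H = 38$ ($H = 2 + \left(-1 - 5\right)^{2} = 2 + \left(-6\right)^{2} = 2 + 36 = 38$)
$-1525 + O{\left(159,H \right)} = -1525 + 34 = -1491$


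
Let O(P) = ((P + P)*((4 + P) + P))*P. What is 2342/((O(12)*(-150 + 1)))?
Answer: -1171/600768 ≈ -0.0019492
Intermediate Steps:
O(P) = 2*P²*(4 + 2*P) (O(P) = ((2*P)*(4 + 2*P))*P = (2*P*(4 + 2*P))*P = 2*P²*(4 + 2*P))
2342/((O(12)*(-150 + 1))) = 2342/(((4*12²*(2 + 12))*(-150 + 1))) = 2342/(((4*144*14)*(-149))) = 2342/((8064*(-149))) = 2342/(-1201536) = 2342*(-1/1201536) = -1171/600768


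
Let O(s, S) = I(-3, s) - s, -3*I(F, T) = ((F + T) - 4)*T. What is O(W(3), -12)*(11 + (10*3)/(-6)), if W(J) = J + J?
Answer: -24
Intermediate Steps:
W(J) = 2*J
I(F, T) = -T*(-4 + F + T)/3 (I(F, T) = -((F + T) - 4)*T/3 = -(-4 + F + T)*T/3 = -T*(-4 + F + T)/3)
O(s, S) = -s + s*(7 - s)/3 (O(s, S) = s*(4 - 1*(-3) - s)/3 - s = s*(4 + 3 - s)/3 - s = s*(7 - s)/3 - s = -s + s*(7 - s)/3)
O(W(3), -12)*(11 + (10*3)/(-6)) = ((2*3)*(4 - 2*3)/3)*(11 + (10*3)/(-6)) = ((⅓)*6*(4 - 1*6))*(11 + 30*(-⅙)) = ((⅓)*6*(4 - 6))*(11 - 5) = ((⅓)*6*(-2))*6 = -4*6 = -24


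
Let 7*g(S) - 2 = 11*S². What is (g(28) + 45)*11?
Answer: 98351/7 ≈ 14050.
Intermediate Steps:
g(S) = 2/7 + 11*S²/7 (g(S) = 2/7 + (11*S²)/7 = 2/7 + 11*S²/7)
(g(28) + 45)*11 = ((2/7 + (11/7)*28²) + 45)*11 = ((2/7 + (11/7)*784) + 45)*11 = ((2/7 + 1232) + 45)*11 = (8626/7 + 45)*11 = (8941/7)*11 = 98351/7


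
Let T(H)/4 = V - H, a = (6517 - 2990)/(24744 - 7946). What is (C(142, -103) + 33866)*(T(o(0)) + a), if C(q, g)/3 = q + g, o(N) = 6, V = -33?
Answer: -88932185663/16798 ≈ -5.2942e+6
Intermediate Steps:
a = 3527/16798 ≈ 0.20997
C(q, g) = 3*g + 3*q (C(q, g) = 3*(q + g) = 3*(g + q) = 3*g + 3*q)
T(H) = -132 - 4*H (T(H) = 4*(-33 - H) = -132 - 4*H)
(C(142, -103) + 33866)*(T(o(0)) + a) = ((3*(-103) + 3*142) + 33866)*((-132 - 4*6) + 3527/16798) = ((-309 + 426) + 33866)*((-132 - 24) + 3527/16798) = (117 + 33866)*(-156 + 3527/16798) = 33983*(-2616961/16798) = -88932185663/16798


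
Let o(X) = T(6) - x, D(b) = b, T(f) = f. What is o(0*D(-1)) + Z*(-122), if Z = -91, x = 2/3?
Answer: 33322/3 ≈ 11107.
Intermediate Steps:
x = ⅔ (x = 2*(⅓) = ⅔ ≈ 0.66667)
o(X) = 16/3 (o(X) = 6 - 1*⅔ = 6 - ⅔ = 16/3)
o(0*D(-1)) + Z*(-122) = 16/3 - 91*(-122) = 16/3 + 11102 = 33322/3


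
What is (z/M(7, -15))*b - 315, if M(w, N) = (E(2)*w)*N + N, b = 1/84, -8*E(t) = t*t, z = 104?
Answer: -496073/1575 ≈ -314.97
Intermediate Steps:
E(t) = -t**2/8 (E(t) = -t*t/8 = -t**2/8)
b = 1/84 ≈ 0.011905
M(w, N) = N - N*w/2 (M(w, N) = ((-1/8*2**2)*w)*N + N = ((-1/8*4)*w)*N + N = (-w/2)*N + N = -N*w/2 + N = N - N*w/2)
(z/M(7, -15))*b - 315 = (104/(((1/2)*(-15)*(2 - 1*7))))*(1/84) - 315 = (104/(((1/2)*(-15)*(2 - 7))))*(1/84) - 315 = (104/(((1/2)*(-15)*(-5))))*(1/84) - 315 = (104/(75/2))*(1/84) - 315 = (104*(2/75))*(1/84) - 315 = (208/75)*(1/84) - 315 = 52/1575 - 315 = -496073/1575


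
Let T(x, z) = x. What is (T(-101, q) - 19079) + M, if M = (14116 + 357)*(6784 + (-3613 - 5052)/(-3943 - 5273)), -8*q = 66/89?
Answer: 904820057377/9216 ≈ 9.8179e+7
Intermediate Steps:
q = -33/356 (q = -33/(4*89) = -⅛*66/89 = -33/356 ≈ -0.092697)
M = 904996820257/9216 (M = 14473*(6784 - 8665/(-9216)) = 14473*(6784 - 8665*(-1/9216)) = 14473*(6784 + 8665/9216) = 14473*(62530009/9216) = 904996820257/9216 ≈ 9.8198e+7)
(T(-101, q) - 19079) + M = (-101 - 19079) + 904996820257/9216 = -19180 + 904996820257/9216 = 904820057377/9216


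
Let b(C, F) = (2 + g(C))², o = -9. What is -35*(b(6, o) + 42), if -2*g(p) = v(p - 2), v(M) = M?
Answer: -1470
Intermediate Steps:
g(p) = 1 - p/2 (g(p) = -(p - 2)/2 = -(-2 + p)/2 = 1 - p/2)
b(C, F) = (3 - C/2)² (b(C, F) = (2 + (1 - C/2))² = (3 - C/2)²)
-35*(b(6, o) + 42) = -35*((-6 + 6)²/4 + 42) = -35*((¼)*0² + 42) = -35*((¼)*0 + 42) = -35*(0 + 42) = -35*42 = -1470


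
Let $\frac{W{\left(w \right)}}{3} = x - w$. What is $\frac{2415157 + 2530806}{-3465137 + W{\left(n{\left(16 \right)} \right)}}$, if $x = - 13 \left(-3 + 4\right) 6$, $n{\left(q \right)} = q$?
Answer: $- \frac{4945963}{3465419} \approx -1.4272$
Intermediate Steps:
$x = -78$ ($x = \left(-13\right) 1 \cdot 6 = \left(-13\right) 6 = -78$)
$W{\left(w \right)} = -234 - 3 w$ ($W{\left(w \right)} = 3 \left(-78 - w\right) = -234 - 3 w$)
$\frac{2415157 + 2530806}{-3465137 + W{\left(n{\left(16 \right)} \right)}} = \frac{2415157 + 2530806}{-3465137 - 282} = \frac{4945963}{-3465137 - 282} = \frac{4945963}{-3465419} = 4945963 \left(- \frac{1}{3465419}\right) = - \frac{4945963}{3465419}$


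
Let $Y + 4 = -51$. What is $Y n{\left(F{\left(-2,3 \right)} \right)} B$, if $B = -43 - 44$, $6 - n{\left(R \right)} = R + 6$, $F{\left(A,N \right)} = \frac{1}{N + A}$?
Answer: $-4785$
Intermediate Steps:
$F{\left(A,N \right)} = \frac{1}{A + N}$
$Y = -55$ ($Y = -4 - 51 = -55$)
$n{\left(R \right)} = - R$ ($n{\left(R \right)} = 6 - \left(R + 6\right) = 6 - \left(6 + R\right) = - R$)
$B = -87$ ($B = -43 - 44 = -87$)
$Y n{\left(F{\left(-2,3 \right)} \right)} B = - 55 \left(- \frac{1}{-2 + 3}\right) \left(-87\right) = - 55 \left(- 1^{-1}\right) \left(-87\right) = - 55 \left(\left(-1\right) 1\right) \left(-87\right) = \left(-55\right) \left(-1\right) \left(-87\right) = 55 \left(-87\right) = -4785$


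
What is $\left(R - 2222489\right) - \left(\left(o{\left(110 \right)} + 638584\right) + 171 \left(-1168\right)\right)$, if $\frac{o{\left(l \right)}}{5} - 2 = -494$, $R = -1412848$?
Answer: $-4071733$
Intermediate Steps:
$o{\left(l \right)} = -2460$ ($o{\left(l \right)} = 10 + 5 \left(-494\right) = 10 - 2470 = -2460$)
$\left(R - 2222489\right) - \left(\left(o{\left(110 \right)} + 638584\right) + 171 \left(-1168\right)\right) = \left(-1412848 - 2222489\right) - \left(\left(-2460 + 638584\right) + 171 \left(-1168\right)\right) = \left(-1412848 - 2222489\right) - \left(636124 - 199728\right) = -3635337 - 436396 = -4071733$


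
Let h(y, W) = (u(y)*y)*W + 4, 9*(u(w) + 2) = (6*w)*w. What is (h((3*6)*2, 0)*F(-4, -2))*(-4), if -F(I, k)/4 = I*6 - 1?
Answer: -1600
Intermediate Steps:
F(I, k) = 4 - 24*I (F(I, k) = -4*(I*6 - 1) = -4*(6*I - 1) = -4*(-1 + 6*I) = 4 - 24*I)
u(w) = -2 + 2*w²/3 (u(w) = -2 + ((6*w)*w)/9 = -2 + (6*w²)/9 = -2 + 2*w²/3)
h(y, W) = 4 + W*y*(-2 + 2*y²/3) (h(y, W) = ((-2 + 2*y²/3)*y)*W + 4 = (y*(-2 + 2*y²/3))*W + 4 = W*y*(-2 + 2*y²/3) + 4 = 4 + W*y*(-2 + 2*y²/3))
(h((3*6)*2, 0)*F(-4, -2))*(-4) = ((4 + (⅔)*0*((3*6)*2)*(-3 + ((3*6)*2)²))*(4 - 24*(-4)))*(-4) = ((4 + (⅔)*0*(18*2)*(-3 + (18*2)²))*(4 + 96))*(-4) = ((4 + (⅔)*0*36*(-3 + 36²))*100)*(-4) = ((4 + (⅔)*0*36*(-3 + 1296))*100)*(-4) = ((4 + (⅔)*0*36*1293)*100)*(-4) = ((4 + 0)*100)*(-4) = (4*100)*(-4) = 400*(-4) = -1600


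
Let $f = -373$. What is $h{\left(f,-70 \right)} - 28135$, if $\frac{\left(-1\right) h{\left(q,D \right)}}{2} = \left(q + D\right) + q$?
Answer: $-26503$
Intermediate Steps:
$h{\left(q,D \right)} = - 4 q - 2 D$ ($h{\left(q,D \right)} = - 2 \left(\left(q + D\right) + q\right) = - 2 \left(\left(D + q\right) + q\right) = - 2 \left(D + 2 q\right) = - 4 q - 2 D$)
$h{\left(f,-70 \right)} - 28135 = \left(\left(-4\right) \left(-373\right) - -140\right) - 28135 = \left(1492 + 140\right) - 28135 = 1632 - 28135 = -26503$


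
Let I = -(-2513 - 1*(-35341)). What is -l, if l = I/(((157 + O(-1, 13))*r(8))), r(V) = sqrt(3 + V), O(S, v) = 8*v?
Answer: 1132*sqrt(11)/99 ≈ 37.923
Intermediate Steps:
I = -32828 (I = -(-2513 + 35341) = -1*32828 = -32828)
l = -1132*sqrt(11)/99 (l = -32828*1/(sqrt(3 + 8)*(157 + 8*13)) = -32828*sqrt(11)/(11*(157 + 104)) = -32828*sqrt(11)/2871 = -1132*sqrt(11)/99 ≈ -37.923)
-l = -(-1132)*sqrt(11)/99 = 1132*sqrt(11)/99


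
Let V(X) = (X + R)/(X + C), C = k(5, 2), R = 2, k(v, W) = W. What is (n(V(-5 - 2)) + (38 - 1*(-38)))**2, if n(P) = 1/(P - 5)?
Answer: 91809/16 ≈ 5738.1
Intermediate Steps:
C = 2
V(X) = 1 (V(X) = (X + 2)/(X + 2) = (2 + X)/(2 + X) = 1)
n(P) = 1/(-5 + P)
(n(V(-5 - 2)) + (38 - 1*(-38)))**2 = (1/(-5 + 1) + (38 - 1*(-38)))**2 = (1/(-4) + (38 + 38))**2 = (-1/4 + 76)**2 = (303/4)**2 = 91809/16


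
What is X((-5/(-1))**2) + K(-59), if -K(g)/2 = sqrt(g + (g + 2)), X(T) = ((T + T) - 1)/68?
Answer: 49/68 - 4*I*sqrt(29) ≈ 0.72059 - 21.541*I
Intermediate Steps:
X(T) = -1/68 + T/34 (X(T) = (2*T - 1)*(1/68) = (-1 + 2*T)*(1/68) = -1/68 + T/34)
K(g) = -2*sqrt(2 + 2*g) (K(g) = -2*sqrt(g + (g + 2)) = -2*sqrt(g + (2 + g)) = -2*sqrt(2 + 2*g))
X((-5/(-1))**2) + K(-59) = (-1/68 + (-5/(-1))**2/34) - 2*sqrt(2 + 2*(-59)) = (-1/68 + (-5*(-1))**2/34) - 2*sqrt(2 - 118) = (-1/68 + (1/34)*5**2) - 4*I*sqrt(29) = (-1/68 + (1/34)*25) - 4*I*sqrt(29) = (-1/68 + 25/34) - 4*I*sqrt(29) = 49/68 - 4*I*sqrt(29)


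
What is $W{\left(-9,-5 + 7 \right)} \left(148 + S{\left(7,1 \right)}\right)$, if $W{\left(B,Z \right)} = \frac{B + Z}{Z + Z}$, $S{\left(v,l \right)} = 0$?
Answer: $-259$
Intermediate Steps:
$W{\left(B,Z \right)} = \frac{B + Z}{2 Z}$
$W{\left(-9,-5 + 7 \right)} \left(148 + S{\left(7,1 \right)}\right) = \frac{-9 + \left(-5 + 7\right)}{2 \left(-5 + 7\right)} \left(148 + 0\right) = \frac{-9 + 2}{2 \cdot 2} \cdot 148 = \frac{1}{2} \cdot \frac{1}{2} \left(-7\right) 148 = \left(- \frac{7}{4}\right) 148 = -259$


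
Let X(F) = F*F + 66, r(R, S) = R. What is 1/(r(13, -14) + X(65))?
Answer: 1/4304 ≈ 0.00023234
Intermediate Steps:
X(F) = 66 + F² (X(F) = F² + 66 = 66 + F²)
1/(r(13, -14) + X(65)) = 1/(13 + (66 + 65²)) = 1/(13 + (66 + 4225)) = 1/(13 + 4291) = 1/4304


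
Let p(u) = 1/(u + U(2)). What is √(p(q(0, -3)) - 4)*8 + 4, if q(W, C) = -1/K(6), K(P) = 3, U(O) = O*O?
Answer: 4 + 8*I*√451/11 ≈ 4.0 + 15.445*I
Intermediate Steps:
U(O) = O²
q(W, C) = -⅓ (q(W, C) = -1/3 = -1*⅓ = -⅓)
p(u) = 1/(4 + u) (p(u) = 1/(u + 2²) = 1/(u + 4) = 1/(4 + u))
√(p(q(0, -3)) - 4)*8 + 4 = √(1/(4 - ⅓) - 4)*8 + 4 = √(1/(11/3) - 4)*8 + 4 = √(3/11 - 4)*8 + 4 = √(-41/11)*8 + 4 = (I*√451/11)*8 + 4 = 8*I*√451/11 + 4 = 4 + 8*I*√451/11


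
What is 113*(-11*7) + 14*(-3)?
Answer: -8743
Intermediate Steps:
113*(-11*7) + 14*(-3) = 113*(-77) - 42 = -8701 - 42 = -8743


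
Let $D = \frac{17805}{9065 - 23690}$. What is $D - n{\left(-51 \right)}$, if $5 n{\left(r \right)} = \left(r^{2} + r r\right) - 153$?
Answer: $- \frac{985742}{975} \approx -1011.0$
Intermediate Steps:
$D = - \frac{1187}{975}$ ($D = \frac{17805}{9065 - 23690} = \frac{17805}{-14625} = 17805 \left(- \frac{1}{14625}\right) = - \frac{1187}{975} \approx -1.2174$)
$n{\left(r \right)} = - \frac{153}{5} + \frac{2 r^{2}}{5}$ ($n{\left(r \right)} = \frac{\left(r^{2} + r r\right) - 153}{5} = \frac{\left(r^{2} + r^{2}\right) - 153}{5} = \frac{2 r^{2} - 153}{5} = \frac{-153 + 2 r^{2}}{5} = - \frac{153}{5} + \frac{2 r^{2}}{5}$)
$D - n{\left(-51 \right)} = - \frac{1187}{975} - \left(- \frac{153}{5} + \frac{2 \left(-51\right)^{2}}{5}\right) = - \frac{1187}{975} - \left(- \frac{153}{5} + \frac{2}{5} \cdot 2601\right) = - \frac{1187}{975} - \left(- \frac{153}{5} + \frac{5202}{5}\right) = - \frac{1187}{975} - \frac{5049}{5} = - \frac{985742}{975}$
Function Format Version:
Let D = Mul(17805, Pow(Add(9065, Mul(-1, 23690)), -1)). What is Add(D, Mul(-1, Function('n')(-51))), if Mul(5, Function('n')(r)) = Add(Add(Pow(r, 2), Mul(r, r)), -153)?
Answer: Rational(-985742, 975) ≈ -1011.0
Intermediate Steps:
D = Rational(-1187, 975) (D = Mul(17805, Pow(Add(9065, -23690), -1)) = Mul(17805, Pow(-14625, -1)) = Mul(17805, Rational(-1, 14625)) = Rational(-1187, 975) ≈ -1.2174)
Function('n')(r) = Add(Rational(-153, 5), Mul(Rational(2, 5), Pow(r, 2))) (Function('n')(r) = Mul(Rational(1, 5), Add(Add(Pow(r, 2), Mul(r, r)), -153)) = Mul(Rational(1, 5), Add(Add(Pow(r, 2), Pow(r, 2)), -153)) = Mul(Rational(1, 5), Add(Mul(2, Pow(r, 2)), -153)) = Mul(Rational(1, 5), Add(-153, Mul(2, Pow(r, 2)))) = Add(Rational(-153, 5), Mul(Rational(2, 5), Pow(r, 2))))
Add(D, Mul(-1, Function('n')(-51))) = Add(Rational(-1187, 975), Mul(-1, Add(Rational(-153, 5), Mul(Rational(2, 5), Pow(-51, 2))))) = Add(Rational(-1187, 975), Mul(-1, Add(Rational(-153, 5), Mul(Rational(2, 5), 2601)))) = Add(Rational(-1187, 975), Mul(-1, Add(Rational(-153, 5), Rational(5202, 5)))) = Add(Rational(-1187, 975), Mul(-1, Rational(5049, 5))) = Add(Rational(-1187, 975), Rational(-5049, 5)) = Rational(-985742, 975)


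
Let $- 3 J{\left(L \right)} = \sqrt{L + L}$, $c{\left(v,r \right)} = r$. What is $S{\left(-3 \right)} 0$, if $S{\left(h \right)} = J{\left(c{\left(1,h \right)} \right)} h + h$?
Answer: $0$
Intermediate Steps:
$J{\left(L \right)} = - \frac{\sqrt{2} \sqrt{L}}{3}$ ($J{\left(L \right)} = - \frac{\sqrt{L + L}}{3} = - \frac{\sqrt{2 L}}{3} = - \frac{\sqrt{2} \sqrt{L}}{3}$)
$S{\left(h \right)} = h - \frac{\sqrt{2} h^{\frac{3}{2}}}{3}$ ($S{\left(h \right)} = - \frac{\sqrt{2} \sqrt{h}}{3} h + h = - \frac{\sqrt{2} h^{\frac{3}{2}}}{3} + h = h - \frac{\sqrt{2} h^{\frac{3}{2}}}{3}$)
$S{\left(-3 \right)} 0 = \left(-3 - \frac{\sqrt{2} \left(-3\right)^{\frac{3}{2}}}{3}\right) 0 = \left(-3 - \frac{\sqrt{2} \left(- 3 i \sqrt{3}\right)}{3}\right) 0 = \left(-3 + i \sqrt{6}\right) 0 = 0$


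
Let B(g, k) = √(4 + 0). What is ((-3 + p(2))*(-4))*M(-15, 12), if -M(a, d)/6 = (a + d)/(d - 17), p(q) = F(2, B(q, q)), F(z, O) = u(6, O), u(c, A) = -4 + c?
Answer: -72/5 ≈ -14.400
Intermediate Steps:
B(g, k) = 2 (B(g, k) = √4 = 2)
F(z, O) = 2 (F(z, O) = -4 + 6 = 2)
p(q) = 2
M(a, d) = -6*(a + d)/(-17 + d) (M(a, d) = -6*(a + d)/(d - 17) = -6*(a + d)/(-17 + d))
((-3 + p(2))*(-4))*M(-15, 12) = ((-3 + 2)*(-4))*(6*(-1*(-15) - 1*12)/(-17 + 12)) = (-1*(-4))*(6*(15 - 12)/(-5)) = 4*(6*(-⅕)*3) = 4*(-18/5) = -72/5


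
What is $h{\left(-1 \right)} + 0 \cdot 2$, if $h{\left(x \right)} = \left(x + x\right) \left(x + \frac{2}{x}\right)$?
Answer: $6$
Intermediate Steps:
$h{\left(x \right)} = 2 x \left(x + \frac{2}{x}\right)$
$h{\left(-1 \right)} + 0 \cdot 2 = \left(4 + 2 \left(-1\right)^{2}\right) + 0 \cdot 2 = \left(4 + 2 \cdot 1\right) + 0 = \left(4 + 2\right) + 0 = 6 + 0 = 6$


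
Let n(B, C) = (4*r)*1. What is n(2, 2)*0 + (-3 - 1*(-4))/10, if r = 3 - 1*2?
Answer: 1/10 ≈ 0.10000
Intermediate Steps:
r = 1 (r = 3 - 2 = 1)
n(B, C) = 4 (n(B, C) = (4*1)*1 = 4*1 = 4)
n(2, 2)*0 + (-3 - 1*(-4))/10 = 4*0 + (-3 - 1*(-4))/10 = 0 + (-3 + 4)*(1/10) = 0 + 1*(1/10) = 0 + 1/10 = 1/10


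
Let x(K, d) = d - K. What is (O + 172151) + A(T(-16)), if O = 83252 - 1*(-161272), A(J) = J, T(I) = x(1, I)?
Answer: 416658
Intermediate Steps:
T(I) = -1 + I (T(I) = I - 1*1 = I - 1 = -1 + I)
O = 244524 (O = 83252 + 161272 = 244524)
(O + 172151) + A(T(-16)) = (244524 + 172151) + (-1 - 16) = 416675 - 17 = 416658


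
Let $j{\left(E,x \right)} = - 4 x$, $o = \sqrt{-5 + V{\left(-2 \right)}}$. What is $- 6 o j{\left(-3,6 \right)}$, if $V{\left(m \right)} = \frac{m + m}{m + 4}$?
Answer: $144 i \sqrt{7} \approx 380.99 i$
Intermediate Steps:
$V{\left(m \right)} = \frac{2 m}{4 + m}$
$o = i \sqrt{7}$ ($o = \sqrt{-5 + 2 \left(-2\right) \frac{1}{4 - 2}} = \sqrt{-5 + 2 \left(-2\right) \frac{1}{2}} = \sqrt{-5 - 2} = \sqrt{-7} = i \sqrt{7} \approx 2.6458 i$)
$- 6 o j{\left(-3,6 \right)} = - 6 i \sqrt{7} \left(\left(-4\right) 6\right) = - 6 i \sqrt{7} \left(-24\right) = 144 i \sqrt{7}$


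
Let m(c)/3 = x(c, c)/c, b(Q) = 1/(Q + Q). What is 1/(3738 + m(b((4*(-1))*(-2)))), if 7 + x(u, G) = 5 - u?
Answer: 1/3639 ≈ 0.00027480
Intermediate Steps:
b(Q) = 1/(2*Q)
x(u, G) = -2 - u (x(u, G) = -7 + (5 - u) = -2 - u)
m(c) = 3*(-2 - c)/c (m(c) = 3*((-2 - c)/c) = 3*(-2 - c)/c)
1/(3738 + m(b((4*(-1))*(-2)))) = 1/(3738 + (-3 - 6/(1/(2*(((4*(-1))*(-2))))))) = 1/(3738 + (-3 - 6/(1/(2*((-4*(-2))))))) = 1/(3738 + (-3 - 6/((½)/8))) = 1/(3738 + (-3 - 6/((½)*(⅛)))) = 1/(3738 + (-3 - 6/1/16)) = 1/(3738 + (-3 - 6*16)) = 1/(3738 + (-3 - 96)) = 1/(3738 - 99) = 1/3639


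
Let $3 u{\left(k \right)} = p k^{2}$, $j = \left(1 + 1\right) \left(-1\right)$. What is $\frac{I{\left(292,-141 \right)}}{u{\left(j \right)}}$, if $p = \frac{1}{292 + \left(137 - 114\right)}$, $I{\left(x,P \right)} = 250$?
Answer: $\frac{118125}{2} \approx 59063.0$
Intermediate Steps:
$j = -2$ ($j = 2 \left(-1\right) = -2$)
$p = \frac{1}{315}$ ($p = \frac{1}{292 + 23} = \frac{1}{315} \approx 0.0031746$)
$u{\left(k \right)} = \frac{k^{2}}{945}$ ($u{\left(k \right)} = \frac{\frac{1}{315} k^{2}}{3} = \frac{k^{2}}{945}$)
$\frac{I{\left(292,-141 \right)}}{u{\left(j \right)}} = \frac{250}{\frac{1}{945} \left(-2\right)^{2}} = \frac{250}{\frac{1}{945} \cdot 4} = \frac{250}{\frac{4}{945}} = 250 \cdot \frac{945}{4} = \frac{118125}{2}$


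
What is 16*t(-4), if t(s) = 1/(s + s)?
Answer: -2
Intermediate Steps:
t(s) = 1/(2*s)
16*t(-4) = 16*((½)/(-4)) = 16*((½)*(-¼)) = 16*(-⅛) = -2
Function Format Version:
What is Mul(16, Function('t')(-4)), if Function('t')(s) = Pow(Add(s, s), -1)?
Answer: -2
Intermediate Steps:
Function('t')(s) = Mul(Rational(1, 2), Pow(s, -1)) (Function('t')(s) = Pow(Mul(2, s), -1) = Mul(Rational(1, 2), Pow(s, -1)))
Mul(16, Function('t')(-4)) = Mul(16, Mul(Rational(1, 2), Pow(-4, -1))) = Mul(16, Mul(Rational(1, 2), Rational(-1, 4))) = Mul(16, Rational(-1, 8)) = -2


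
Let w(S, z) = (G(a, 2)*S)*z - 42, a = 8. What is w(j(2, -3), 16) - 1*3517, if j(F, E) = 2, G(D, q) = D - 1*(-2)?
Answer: -3239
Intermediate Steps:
G(D, q) = 2 + D (G(D, q) = D + 2 = 2 + D)
w(S, z) = -42 + 10*S*z (w(S, z) = ((2 + 8)*S)*z - 42 = (10*S)*z - 42 = 10*S*z - 42 = -42 + 10*S*z)
w(j(2, -3), 16) - 1*3517 = (-42 + 10*2*16) - 1*3517 = (-42 + 320) - 3517 = 278 - 3517 = -3239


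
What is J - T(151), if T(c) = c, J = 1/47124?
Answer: -7115723/47124 ≈ -151.00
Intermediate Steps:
J = 1/47124 ≈ 2.1221e-5
J - T(151) = 1/47124 - 1*151 = 1/47124 - 151 = -7115723/47124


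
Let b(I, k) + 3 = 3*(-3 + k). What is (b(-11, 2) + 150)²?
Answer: 20736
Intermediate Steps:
b(I, k) = -12 + 3*k (b(I, k) = -3 + 3*(-3 + k) = -3 + (-9 + 3*k) = -12 + 3*k)
(b(-11, 2) + 150)² = ((-12 + 3*2) + 150)² = ((-12 + 6) + 150)² = (-6 + 150)² = 144² = 20736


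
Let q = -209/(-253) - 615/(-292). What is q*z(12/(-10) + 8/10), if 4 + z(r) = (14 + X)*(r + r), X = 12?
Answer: -610483/8395 ≈ -72.720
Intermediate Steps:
q = 19693/6716 (q = -209*(-1/253) - 615*(-1/292) = 19/23 + 615/292 = 19693/6716 ≈ 2.9323)
z(r) = -4 + 52*r (z(r) = -4 + (14 + 12)*(r + r) = -4 + 26*(2*r) = -4 + 52*r)
q*z(12/(-10) + 8/10) = 19693*(-4 + 52*(12/(-10) + 8/10))/6716 = 19693*(-4 + 52*(12*(-⅒) + 8*(⅒)))/6716 = 19693*(-4 + 52*(-6/5 + ⅘))/6716 = 19693*(-4 + 52*(-⅖))/6716 = 19693*(-4 - 104/5)/6716 = (19693/6716)*(-124/5) = -610483/8395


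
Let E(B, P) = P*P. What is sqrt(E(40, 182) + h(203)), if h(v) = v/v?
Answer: 25*sqrt(53) ≈ 182.00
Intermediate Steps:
h(v) = 1
E(B, P) = P**2
sqrt(E(40, 182) + h(203)) = sqrt(182**2 + 1) = sqrt(33124 + 1) = sqrt(33125) = 25*sqrt(53)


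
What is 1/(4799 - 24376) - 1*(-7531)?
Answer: 147434386/19577 ≈ 7531.0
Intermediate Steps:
1/(4799 - 24376) - 1*(-7531) = 1/(-19577) + 7531 = -1/19577 + 7531 = 147434386/19577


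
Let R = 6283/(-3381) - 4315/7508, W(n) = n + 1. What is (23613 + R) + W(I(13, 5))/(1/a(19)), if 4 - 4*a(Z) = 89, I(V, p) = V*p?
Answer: 563741741575/25384548 ≈ 22208.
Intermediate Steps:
a(Z) = -85/4 (a(Z) = 1 - ¼*89 = 1 - 89/4 = -85/4)
W(n) = 1 + n
R = -61761779/25384548 (R = 6283*(-1/3381) - 4315*1/7508 = -6283/3381 - 4315/7508 = -61761779/25384548 ≈ -2.4330)
(23613 + R) + W(I(13, 5))/(1/a(19)) = (23613 - 61761779/25384548) + (1 + 13*5)/(1/(-85/4)) = 599343570145/25384548 + (1 + 65)/(-4/85) = 599343570145/25384548 + 66*(-85/4) = 599343570145/25384548 - 2805/2 = 563741741575/25384548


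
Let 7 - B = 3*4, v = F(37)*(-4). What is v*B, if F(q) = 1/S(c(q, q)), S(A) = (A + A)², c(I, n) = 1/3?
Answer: 45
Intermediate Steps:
c(I, n) = ⅓
S(A) = 4*A² (S(A) = (2*A)² = 4*A²)
F(q) = 9/4 (F(q) = 1/(4*(⅓)²) = 1/(4*(⅑)) = 1/(4/9) = 9/4)
v = -9 (v = (9/4)*(-4) = -9)
B = -5 (B = 7 - 3*4 = 7 - 1*12 = 7 - 12 = -5)
v*B = -9*(-5) = 45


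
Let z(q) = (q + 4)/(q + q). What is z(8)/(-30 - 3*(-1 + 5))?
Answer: -1/56 ≈ -0.017857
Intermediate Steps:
z(q) = (4 + q)/(2*q) (z(q) = (4 + q)/((2*q)) = (4 + q)*(1/(2*q)) = (4 + q)/(2*q))
z(8)/(-30 - 3*(-1 + 5)) = ((½)*(4 + 8)/8)/(-30 - 3*(-1 + 5)) = ((½)*(⅛)*12)/(-30 - 3*4) = (¾)/(-30 - 12) = (¾)/(-42) = -1/42*¾ = -1/56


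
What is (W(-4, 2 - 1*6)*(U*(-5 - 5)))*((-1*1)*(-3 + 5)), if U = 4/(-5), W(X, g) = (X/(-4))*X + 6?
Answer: -32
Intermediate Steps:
W(X, g) = 6 - X²/4 (W(X, g) = (X*(-¼))*X + 6 = (-X/4)*X + 6 = -X²/4 + 6 = 6 - X²/4)
U = -⅘ (U = 4*(-⅕) = -⅘ ≈ -0.80000)
(W(-4, 2 - 1*6)*(U*(-5 - 5)))*((-1*1)*(-3 + 5)) = ((6 - ¼*(-4)²)*(-4*(-5 - 5)/5))*((-1*1)*(-3 + 5)) = ((6 - ¼*16)*(-⅘*(-10)))*(-1*2) = ((6 - 4)*8)*(-2) = (2*8)*(-2) = 16*(-2) = -32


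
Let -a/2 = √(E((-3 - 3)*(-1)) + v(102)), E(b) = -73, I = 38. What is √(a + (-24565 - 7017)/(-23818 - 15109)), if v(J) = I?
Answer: √(1229392514 - 3030622658*I*√35)/38927 ≈ 2.5171 - 2.3504*I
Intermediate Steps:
v(J) = 38
a = -2*I*√35 (a = -2*√(-73 + 38) = -2*I*√35 ≈ -11.832*I)
√(a + (-24565 - 7017)/(-23818 - 15109)) = √(-2*I*√35 + (-24565 - 7017)/(-23818 - 15109)) = √(-2*I*√35 - 31582/(-38927)) = √(-2*I*√35 - 31582*(-1/38927)) = √(-2*I*√35 + 31582/38927) = √(31582/38927 - 2*I*√35)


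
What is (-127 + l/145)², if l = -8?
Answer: 339406929/21025 ≈ 16143.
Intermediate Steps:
(-127 + l/145)² = (-127 - 8/145)² = (-18423/145)² = 339406929/21025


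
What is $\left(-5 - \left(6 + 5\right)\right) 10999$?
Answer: $-175984$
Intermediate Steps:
$\left(-5 - \left(6 + 5\right)\right) 10999 = \left(-5 - 11\right) 10999 = \left(-16\right) 10999 = -175984$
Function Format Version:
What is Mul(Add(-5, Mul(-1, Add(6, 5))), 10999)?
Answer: -175984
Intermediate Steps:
Mul(Add(-5, Mul(-1, Add(6, 5))), 10999) = Mul(Add(-5, Mul(-1, 11)), 10999) = Mul(Add(-5, -11), 10999) = Mul(-16, 10999) = -175984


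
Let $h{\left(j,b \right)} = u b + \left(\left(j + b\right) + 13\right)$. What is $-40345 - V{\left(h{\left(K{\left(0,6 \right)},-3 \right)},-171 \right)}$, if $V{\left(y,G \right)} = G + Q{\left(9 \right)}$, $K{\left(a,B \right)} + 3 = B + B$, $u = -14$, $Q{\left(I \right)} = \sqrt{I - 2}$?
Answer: $-40174 - \sqrt{7} \approx -40177.0$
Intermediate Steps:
$Q{\left(I \right)} = \sqrt{-2 + I}$
$K{\left(a,B \right)} = -3 + 2 B$ ($K{\left(a,B \right)} = -3 + \left(B + B\right) = -3 + 2 B$)
$h{\left(j,b \right)} = 13 + j - 13 b$ ($h{\left(j,b \right)} = - 14 b + \left(\left(j + b\right) + 13\right) = - 14 b + \left(\left(b + j\right) + 13\right) = - 14 b + \left(13 + b + j\right) = 13 + j - 13 b$)
$V{\left(y,G \right)} = G + \sqrt{7}$ ($V{\left(y,G \right)} = G + \sqrt{-2 + 9} = G + \sqrt{7}$)
$-40345 - V{\left(h{\left(K{\left(0,6 \right)},-3 \right)},-171 \right)} = -40345 - \left(-171 + \sqrt{7}\right) = -40345 + \left(171 - \sqrt{7}\right) = -40174 - \sqrt{7}$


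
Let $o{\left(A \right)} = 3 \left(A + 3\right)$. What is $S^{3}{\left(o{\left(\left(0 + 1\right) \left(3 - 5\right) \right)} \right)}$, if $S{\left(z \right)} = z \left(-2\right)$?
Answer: $-216$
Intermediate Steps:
$o{\left(A \right)} = 9 + 3 A$ ($o{\left(A \right)} = 3 \left(3 + A\right) = 9 + 3 A$)
$S{\left(z \right)} = - 2 z$
$S^{3}{\left(o{\left(\left(0 + 1\right) \left(3 - 5\right) \right)} \right)} = \left(- 2 \left(9 + 3 \left(0 + 1\right) \left(3 - 5\right)\right)\right)^{3} = \left(- 2 \left(9 + 3 \cdot 1 \left(-2\right)\right)\right)^{3} = \left(- 2 \left(9 + 3 \left(-2\right)\right)\right)^{3} = \left(- 2 \left(9 - 6\right)\right)^{3} = \left(\left(-2\right) 3\right)^{3} = \left(-6\right)^{3} = -216$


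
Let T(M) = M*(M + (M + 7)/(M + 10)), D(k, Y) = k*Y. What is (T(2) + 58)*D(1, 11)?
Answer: 1397/2 ≈ 698.50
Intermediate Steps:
D(k, Y) = Y*k
T(M) = M*(M + (7 + M)/(10 + M))
(T(2) + 58)*D(1, 11) = (2*(7 + 2² + 11*2)/(10 + 2) + 58)*(11*1) = (2*(7 + 4 + 22)/12 + 58)*11 = (2*(1/12)*33 + 58)*11 = (11/2 + 58)*11 = (127/2)*11 = 1397/2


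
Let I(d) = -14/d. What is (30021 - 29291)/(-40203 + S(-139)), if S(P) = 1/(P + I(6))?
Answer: -61904/3409215 ≈ -0.018158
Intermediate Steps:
S(P) = 1/(-7/3 + P) (S(P) = 1/(P - 14/6) = 1/(P - 14*1/6) = 1/(P - 7/3) = 1/(-7/3 + P))
(30021 - 29291)/(-40203 + S(-139)) = (30021 - 29291)/(-40203 + 3/(-7 + 3*(-139))) = 730/(-40203 + 3/(-7 - 417)) = 730/(-40203 + 3/(-424)) = 730/(-40203 + 3*(-1/424)) = 730/(-40203 - 3/424) = 730/(-17046075/424) = 730*(-424/17046075) = -61904/3409215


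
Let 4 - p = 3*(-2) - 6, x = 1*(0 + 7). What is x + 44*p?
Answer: 711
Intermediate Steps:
x = 7 (x = 1*7 = 7)
p = 16 (p = 4 - (3*(-2) - 6) = 4 - (-6 - 6) = 4 - 1*(-12) = 4 + 12 = 16)
x + 44*p = 7 + 44*16 = 7 + 704 = 711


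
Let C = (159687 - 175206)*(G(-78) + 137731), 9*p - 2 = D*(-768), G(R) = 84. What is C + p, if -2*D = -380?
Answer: -19248904783/9 ≈ -2.1388e+9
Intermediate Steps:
D = 190 (D = -½*(-380) = 190)
p = -145918/9 (p = 2/9 + (190*(-768))/9 = 2/9 + (⅑)*(-145920) = 2/9 - 48640/3 = -145918/9 ≈ -16213.)
C = -2138750985 (C = (159687 - 175206)*(84 + 137731) = -15519*137815 = -2138750985)
C + p = -2138750985 - 145918/9 = -19248904783/9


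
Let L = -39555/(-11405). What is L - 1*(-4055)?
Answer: 9257366/2281 ≈ 4058.5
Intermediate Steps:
L = 7911/2281 (L = -39555*(-1/11405) = 7911/2281 ≈ 3.4682)
L - 1*(-4055) = 7911/2281 - 1*(-4055) = 7911/2281 + 4055 = 9257366/2281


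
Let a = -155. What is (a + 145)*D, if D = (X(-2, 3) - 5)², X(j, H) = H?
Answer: -40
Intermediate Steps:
D = 4 (D = (3 - 5)² = (-2)² = 4)
(a + 145)*D = (-155 + 145)*4 = -10*4 = -40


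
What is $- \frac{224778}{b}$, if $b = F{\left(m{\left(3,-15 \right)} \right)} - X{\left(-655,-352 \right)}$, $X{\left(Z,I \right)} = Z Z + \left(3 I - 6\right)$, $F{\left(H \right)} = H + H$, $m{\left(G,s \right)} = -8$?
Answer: $\frac{224778}{427979} \approx 0.52521$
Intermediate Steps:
$F{\left(H \right)} = 2 H$
$X{\left(Z,I \right)} = -6 + Z^{2} + 3 I$ ($X{\left(Z,I \right)} = Z^{2} + \left(-6 + 3 I\right) = -6 + Z^{2} + 3 I$)
$b = -427979$ ($b = 2 \left(-8\right) - \left(-6 + \left(-655\right)^{2} + 3 \left(-352\right)\right) = -16 - \left(-6 + 429025 - 1056\right) = -16 - 427963 = -427979$)
$- \frac{224778}{b} = - \frac{224778}{-427979} = \left(-224778\right) \left(- \frac{1}{427979}\right) = \frac{224778}{427979}$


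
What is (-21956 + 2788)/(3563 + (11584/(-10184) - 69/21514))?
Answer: -524960188096/97549788177 ≈ -5.3815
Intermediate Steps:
(-21956 + 2788)/(3563 + (11584/(-10184) - 69/21514)) = -19168/(3563 + (11584*(-1/10184) - 69*1/21514)) = -19168/(3563 + (-1448/1273 - 69/21514)) = -19168/(3563 - 31240109/27387322) = -19168/97549788177/27387322 = -19168*27387322/97549788177 = -524960188096/97549788177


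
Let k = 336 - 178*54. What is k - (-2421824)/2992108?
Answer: -6938092996/748027 ≈ -9275.2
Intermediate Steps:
k = -9276 (k = 336 - 9612 = -9276)
k - (-2421824)/2992108 = -9276 - (-2421824)/2992108 = -9276 - 1*(-605456/748027) = -9276 + 605456/748027 = -6938092996/748027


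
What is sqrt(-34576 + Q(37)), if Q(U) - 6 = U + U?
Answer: 56*I*sqrt(11) ≈ 185.73*I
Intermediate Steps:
Q(U) = 6 + 2*U (Q(U) = 6 + (U + U) = 6 + 2*U)
sqrt(-34576 + Q(37)) = sqrt(-34576 + (6 + 2*37)) = sqrt(-34576 + (6 + 74)) = sqrt(-34576 + 80) = sqrt(-34496) = 56*I*sqrt(11)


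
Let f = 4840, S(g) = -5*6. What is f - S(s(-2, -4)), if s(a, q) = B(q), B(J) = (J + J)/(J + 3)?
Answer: 4870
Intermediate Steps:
B(J) = 2*J/(3 + J) (B(J) = (2*J)/(3 + J) = 2*J/(3 + J))
s(a, q) = 2*q/(3 + q)
S(g) = -30
f - S(s(-2, -4)) = 4840 - 1*(-30) = 4840 + 30 = 4870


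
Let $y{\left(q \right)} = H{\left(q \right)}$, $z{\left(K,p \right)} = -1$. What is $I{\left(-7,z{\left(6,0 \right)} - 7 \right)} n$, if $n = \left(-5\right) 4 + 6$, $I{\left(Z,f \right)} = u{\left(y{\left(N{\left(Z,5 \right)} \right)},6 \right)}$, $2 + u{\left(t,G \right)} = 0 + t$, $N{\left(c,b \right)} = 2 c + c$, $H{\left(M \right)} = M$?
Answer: $322$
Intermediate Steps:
$N{\left(c,b \right)} = 3 c$
$y{\left(q \right)} = q$
$u{\left(t,G \right)} = -2 + t$ ($u{\left(t,G \right)} = -2 + \left(0 + t\right) = -2 + t$)
$I{\left(Z,f \right)} = -2 + 3 Z$
$n = -14$ ($n = -20 + 6 = -14$)
$I{\left(-7,z{\left(6,0 \right)} - 7 \right)} n = \left(-2 + 3 \left(-7\right)\right) \left(-14\right) = \left(-2 - 21\right) \left(-14\right) = \left(-23\right) \left(-14\right) = 322$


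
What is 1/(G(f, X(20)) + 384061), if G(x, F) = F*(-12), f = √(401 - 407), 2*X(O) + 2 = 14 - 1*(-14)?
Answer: 1/383905 ≈ 2.6048e-6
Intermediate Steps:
X(O) = 13 (X(O) = -1 + (14 - 1*(-14))/2 = -1 + (14 + 14)/2 = -1 + (½)*28 = -1 + 14 = 13)
f = I*√6 (f = √(-6) = I*√6 ≈ 2.4495*I)
G(x, F) = -12*F
1/(G(f, X(20)) + 384061) = 1/(-12*13 + 384061) = 1/(-156 + 384061) = 1/383905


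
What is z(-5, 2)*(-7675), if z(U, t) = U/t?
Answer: 38375/2 ≈ 19188.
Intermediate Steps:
z(-5, 2)*(-7675) = -5/2*(-7675) = 38375/2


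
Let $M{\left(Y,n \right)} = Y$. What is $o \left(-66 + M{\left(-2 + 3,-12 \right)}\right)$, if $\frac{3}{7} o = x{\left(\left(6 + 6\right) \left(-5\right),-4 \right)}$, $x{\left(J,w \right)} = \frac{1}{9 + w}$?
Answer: $- \frac{91}{3} \approx -30.333$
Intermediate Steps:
$o = \frac{7}{15}$ ($o = \frac{7}{3 \left(9 - 4\right)} = \frac{7}{3 \cdot 5} = \frac{7}{3} \cdot \frac{1}{5} = \frac{7}{15} \approx 0.46667$)
$o \left(-66 + M{\left(-2 + 3,-12 \right)}\right) = \frac{7 \left(-66 + \left(-2 + 3\right)\right)}{15} = \frac{7 \left(-66 + 1\right)}{15} = \frac{7}{15} \left(-65\right) = - \frac{91}{3}$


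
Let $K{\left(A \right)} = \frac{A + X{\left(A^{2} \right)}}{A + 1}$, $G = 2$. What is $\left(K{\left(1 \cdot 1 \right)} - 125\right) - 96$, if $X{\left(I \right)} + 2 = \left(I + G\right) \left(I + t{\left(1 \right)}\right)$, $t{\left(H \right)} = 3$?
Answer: $- \frac{431}{2} \approx -215.5$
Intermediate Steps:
$X{\left(I \right)} = -2 + \left(2 + I\right) \left(3 + I\right)$ ($X{\left(I \right)} = -2 + \left(I + 2\right) \left(I + 3\right) = -2 + \left(2 + I\right) \left(3 + I\right)$)
$K{\left(A \right)} = \frac{4 + A + A^{4} + 5 A^{2}}{1 + A}$ ($K{\left(A \right)} = \frac{A + \left(4 + \left(A^{2}\right)^{2} + 5 A^{2}\right)}{A + 1} = \frac{A + \left(4 + A^{4} + 5 A^{2}\right)}{1 + A} = \frac{4 + A + A^{4} + 5 A^{2}}{1 + A}$)
$\left(K{\left(1 \cdot 1 \right)} - 125\right) - 96 = \left(\frac{4 + 1 \cdot 1 + \left(1 \cdot 1\right)^{4} + 5 \left(1 \cdot 1\right)^{2}}{1 + 1 \cdot 1} - 125\right) - 96 = \left(\frac{4 + 1 + 1^{4} + 5 \cdot 1^{2}}{1 + 1} - 125\right) - 96 = \left(\frac{4 + 1 + 1 + 5 \cdot 1}{2} - 125\right) - 96 = \left(\frac{4 + 1 + 1 + 5}{2} - 125\right) - 96 = \left(\frac{1}{2} \cdot 11 - 125\right) - 96 = \left(\frac{11}{2} - 125\right) - 96 = - \frac{239}{2} - 96 = - \frac{431}{2}$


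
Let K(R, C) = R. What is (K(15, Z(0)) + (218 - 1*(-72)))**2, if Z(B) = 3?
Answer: 93025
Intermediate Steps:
(K(15, Z(0)) + (218 - 1*(-72)))**2 = (15 + (218 - 1*(-72)))**2 = (15 + (218 + 72))**2 = (15 + 290)**2 = 305**2 = 93025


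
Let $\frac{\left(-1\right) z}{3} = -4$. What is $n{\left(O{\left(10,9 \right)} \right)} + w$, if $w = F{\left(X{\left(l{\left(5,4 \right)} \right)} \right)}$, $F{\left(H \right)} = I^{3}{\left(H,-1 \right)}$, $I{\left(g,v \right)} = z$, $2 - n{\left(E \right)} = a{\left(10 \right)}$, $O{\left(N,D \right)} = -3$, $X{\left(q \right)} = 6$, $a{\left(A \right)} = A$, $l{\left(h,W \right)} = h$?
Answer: $1720$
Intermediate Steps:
$z = 12$ ($z = \left(-3\right) \left(-4\right) = 12$)
$n{\left(E \right)} = -8$ ($n{\left(E \right)} = 2 - 10 = -8$)
$I{\left(g,v \right)} = 12$
$F{\left(H \right)} = 1728$ ($F{\left(H \right)} = 12^{3} = 1728$)
$w = 1728$
$n{\left(O{\left(10,9 \right)} \right)} + w = -8 + 1728 = 1720$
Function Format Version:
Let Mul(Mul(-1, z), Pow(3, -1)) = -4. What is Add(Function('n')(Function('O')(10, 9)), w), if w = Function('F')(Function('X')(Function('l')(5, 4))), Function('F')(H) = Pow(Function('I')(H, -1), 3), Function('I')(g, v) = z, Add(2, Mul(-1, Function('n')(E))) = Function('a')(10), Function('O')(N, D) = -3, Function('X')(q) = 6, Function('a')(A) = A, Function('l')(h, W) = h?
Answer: 1720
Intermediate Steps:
z = 12 (z = Mul(-3, -4) = 12)
Function('n')(E) = -8 (Function('n')(E) = Add(2, Mul(-1, 10)) = Add(2, -10) = -8)
Function('I')(g, v) = 12
Function('F')(H) = 1728 (Function('F')(H) = Pow(12, 3) = 1728)
w = 1728
Add(Function('n')(Function('O')(10, 9)), w) = Add(-8, 1728) = 1720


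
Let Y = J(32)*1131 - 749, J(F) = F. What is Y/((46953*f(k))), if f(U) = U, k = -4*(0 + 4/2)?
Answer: -35443/375624 ≈ -0.094358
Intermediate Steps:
k = -8 (k = -4*(0 + 4*(½)) = -4*(0 + 2) = -4*2 = -8)
Y = 35443 (Y = 32*1131 - 749 = 36192 - 749 = 35443)
Y/((46953*f(k))) = 35443/((46953*(-8))) = 35443/(-375624) = 35443*(-1/375624) = -35443/375624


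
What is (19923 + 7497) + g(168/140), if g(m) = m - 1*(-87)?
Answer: 137541/5 ≈ 27508.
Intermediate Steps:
g(m) = 87 + m (g(m) = m + 87 = 87 + m)
(19923 + 7497) + g(168/140) = (19923 + 7497) + (87 + 168/140) = 27420 + (87 + 168*(1/140)) = 27420 + (87 + 6/5) = 27420 + 441/5 = 137541/5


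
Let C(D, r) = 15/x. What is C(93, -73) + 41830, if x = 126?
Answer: 1756865/42 ≈ 41830.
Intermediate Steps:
C(D, r) = 5/42 (C(D, r) = 15/126 = 15*(1/126) = 5/42)
C(93, -73) + 41830 = 5/42 + 41830 = 1756865/42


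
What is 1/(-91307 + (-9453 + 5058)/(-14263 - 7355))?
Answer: -7206/657956777 ≈ -1.0952e-5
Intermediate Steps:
1/(-91307 + (-9453 + 5058)/(-14263 - 7355)) = 1/(-91307 - 4395/(-21618)) = 1/(-91307 - 4395*(-1/21618)) = 1/(-91307 + 1465/7206) = 1/(-657956777/7206) = -7206/657956777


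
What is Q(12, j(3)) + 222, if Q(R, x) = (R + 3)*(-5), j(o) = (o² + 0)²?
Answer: 147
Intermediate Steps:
j(o) = o⁴ (j(o) = (o²)² = o⁴)
Q(R, x) = -15 - 5*R (Q(R, x) = (3 + R)*(-5) = -15 - 5*R)
Q(12, j(3)) + 222 = (-15 - 5*12) + 222 = (-15 - 60) + 222 = -75 + 222 = 147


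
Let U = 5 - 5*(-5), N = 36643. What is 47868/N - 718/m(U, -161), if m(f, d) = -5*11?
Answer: 28942414/2015365 ≈ 14.361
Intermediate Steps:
U = 30 (U = 5 + 25 = 30)
m(f, d) = -55
47868/N - 718/m(U, -161) = 47868/36643 - 718/(-55) = 47868*(1/36643) - 718*(-1/55) = 47868/36643 + 718/55 = 28942414/2015365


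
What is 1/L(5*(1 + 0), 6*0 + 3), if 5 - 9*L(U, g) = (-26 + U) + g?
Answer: 9/23 ≈ 0.39130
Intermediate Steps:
L(U, g) = 31/9 - U/9 - g/9 (L(U, g) = 5/9 - ((-26 + U) + g)/9 = 5/9 - (-26 + U + g)/9 = 5/9 + (26/9 - U/9 - g/9) = 31/9 - U/9 - g/9)
1/L(5*(1 + 0), 6*0 + 3) = 1/(31/9 - 5*(1 + 0)/9 - (6*0 + 3)/9) = 1/(31/9 - 5/9 - (0 + 3)/9) = 1/(31/9 - 1/9*5 - 1/9*3) = 1/(31/9 - 5/9 - 1/3) = 1/(23/9) = 9/23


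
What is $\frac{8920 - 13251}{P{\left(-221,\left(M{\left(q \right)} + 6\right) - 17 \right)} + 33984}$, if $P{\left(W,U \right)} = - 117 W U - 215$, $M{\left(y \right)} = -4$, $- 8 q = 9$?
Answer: $\frac{4331}{354086} \approx 0.012231$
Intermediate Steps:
$q = - \frac{9}{8}$ ($q = \left(- \frac{1}{8}\right) 9 = - \frac{9}{8} \approx -1.125$)
$P{\left(W,U \right)} = -215 - 117 U W$ ($P{\left(W,U \right)} = - 117 U W - 215 = -215 - 117 U W$)
$\frac{8920 - 13251}{P{\left(-221,\left(M{\left(q \right)} + 6\right) - 17 \right)} + 33984} = \frac{8920 - 13251}{\left(-215 - 117 \left(\left(-4 + 6\right) - 17\right) \left(-221\right)\right) + 33984} = - \frac{4331}{\left(-215 - 117 \left(2 - 17\right) \left(-221\right)\right) + 33984} = - \frac{4331}{\left(-215 - \left(-1755\right) \left(-221\right)\right) + 33984} = - \frac{4331}{\left(-215 - 387855\right) + 33984} = - \frac{4331}{-388070 + 33984} = - \frac{4331}{-354086} = \left(-4331\right) \left(- \frac{1}{354086}\right) = \frac{4331}{354086}$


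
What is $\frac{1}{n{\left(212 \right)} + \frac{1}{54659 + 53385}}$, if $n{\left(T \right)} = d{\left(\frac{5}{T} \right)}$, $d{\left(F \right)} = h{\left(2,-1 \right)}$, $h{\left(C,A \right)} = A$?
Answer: $- \frac{108044}{108043} \approx -1.0$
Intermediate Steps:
$d{\left(F \right)} = -1$
$n{\left(T \right)} = -1$
$\frac{1}{n{\left(212 \right)} + \frac{1}{54659 + 53385}} = \frac{1}{-1 + \frac{1}{54659 + 53385}} = \frac{1}{-1 + \frac{1}{108044}} = \frac{1}{- \frac{108043}{108044}} = - \frac{108044}{108043}$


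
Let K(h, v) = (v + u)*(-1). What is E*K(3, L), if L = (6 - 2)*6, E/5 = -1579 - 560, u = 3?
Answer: 288765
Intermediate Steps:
E = -10695 (E = 5*(-1579 - 560) = 5*(-2139) = -10695)
L = 24 (L = 4*6 = 24)
K(h, v) = -3 - v (K(h, v) = (v + 3)*(-1) = (3 + v)*(-1) = -3 - v)
E*K(3, L) = -10695*(-3 - 1*24) = -10695*(-3 - 24) = -10695*(-27) = 288765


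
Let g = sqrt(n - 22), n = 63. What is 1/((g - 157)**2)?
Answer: (157 - sqrt(41))**(-2) ≈ 4.4093e-5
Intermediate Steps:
g = sqrt(41) (g = sqrt(63 - 22) = sqrt(41) ≈ 6.4031)
1/((g - 157)**2) = 1/((sqrt(41) - 157)**2) = 1/((-157 + sqrt(41))**2) = (-157 + sqrt(41))**(-2)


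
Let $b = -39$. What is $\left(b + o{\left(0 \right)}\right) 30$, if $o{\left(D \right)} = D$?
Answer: $-1170$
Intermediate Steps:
$\left(b + o{\left(0 \right)}\right) 30 = \left(-39 + 0\right) 30 = \left(-39\right) 30 = -1170$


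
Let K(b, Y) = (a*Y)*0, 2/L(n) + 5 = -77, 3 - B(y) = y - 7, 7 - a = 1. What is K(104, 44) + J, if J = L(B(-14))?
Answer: -1/41 ≈ -0.024390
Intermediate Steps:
a = 6 (a = 7 - 1*1 = 7 - 1 = 6)
B(y) = 10 - y (B(y) = 3 - (y - 7) = 3 - (-7 + y) = 3 + (7 - y) = 10 - y)
L(n) = -1/41 (L(n) = 2/(-5 - 77) = 2/(-82) = 2*(-1/82) = -1/41)
J = -1/41 ≈ -0.024390
K(b, Y) = 0 (K(b, Y) = (6*Y)*0 = 0)
K(104, 44) + J = 0 - 1/41 = -1/41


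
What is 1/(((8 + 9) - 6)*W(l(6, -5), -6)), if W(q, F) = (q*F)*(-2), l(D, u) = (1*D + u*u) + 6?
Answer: 1/4884 ≈ 0.00020475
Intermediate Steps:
l(D, u) = 6 + D + u² (l(D, u) = (D + u²) + 6 = 6 + D + u²)
W(q, F) = -2*F*q (W(q, F) = (F*q)*(-2) = -2*F*q)
1/(((8 + 9) - 6)*W(l(6, -5), -6)) = 1/(((8 + 9) - 6)*(-2*(-6)*(6 + 6 + (-5)²))) = 1/((17 - 6)*(-2*(-6)*(6 + 6 + 25))) = 1/(11*(-2*(-6)*37)) = 1/(11*444) = 1/4884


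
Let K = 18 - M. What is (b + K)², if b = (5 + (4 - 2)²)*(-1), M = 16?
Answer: 49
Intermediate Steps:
K = 2 (K = 18 - 1*16 = 18 - 16 = 2)
b = -9 (b = (5 + 2²)*(-1) = (5 + 4)*(-1) = 9*(-1) = -9)
(b + K)² = (-9 + 2)² = (-7)² = 49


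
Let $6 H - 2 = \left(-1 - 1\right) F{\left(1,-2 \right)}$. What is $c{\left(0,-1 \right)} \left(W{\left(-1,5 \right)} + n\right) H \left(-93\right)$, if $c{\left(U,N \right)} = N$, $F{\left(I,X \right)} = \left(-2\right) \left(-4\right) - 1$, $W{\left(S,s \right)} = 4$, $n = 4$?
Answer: $-1488$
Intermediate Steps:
$F{\left(I,X \right)} = 7$ ($F{\left(I,X \right)} = 8 - 1 = 7$)
$H = -2$ ($H = \frac{1}{3} + \frac{\left(-1 - 1\right) 7}{6} = \frac{1}{3} + \frac{\left(-2\right) 7}{6} = \frac{1}{3} + \frac{1}{6} \left(-14\right) = \frac{1}{3} - \frac{7}{3} = -2$)
$c{\left(0,-1 \right)} \left(W{\left(-1,5 \right)} + n\right) H \left(-93\right) = - (4 + 4) \left(-2\right) \left(-93\right) = \left(-1\right) 8 \left(-2\right) \left(-93\right) = \left(-8\right) \left(-2\right) \left(-93\right) = 16 \left(-93\right) = -1488$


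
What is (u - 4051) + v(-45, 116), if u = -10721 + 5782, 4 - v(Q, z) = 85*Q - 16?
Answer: -5145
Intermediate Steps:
v(Q, z) = 20 - 85*Q (v(Q, z) = 4 - (85*Q - 16) = 4 - (-16 + 85*Q) = 4 + (16 - 85*Q) = 20 - 85*Q)
u = -4939
(u - 4051) + v(-45, 116) = (-4939 - 4051) + (20 - 85*(-45)) = -8990 + (20 + 3825) = -8990 + 3845 = -5145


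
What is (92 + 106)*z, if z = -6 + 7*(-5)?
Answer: -8118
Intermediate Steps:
z = -41 (z = -6 - 35 = -41)
(92 + 106)*z = (92 + 106)*(-41) = 198*(-41) = -8118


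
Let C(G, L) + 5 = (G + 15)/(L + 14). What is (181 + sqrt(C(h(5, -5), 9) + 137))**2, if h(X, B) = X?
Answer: 756559/23 + 1448*sqrt(4393)/23 ≈ 37067.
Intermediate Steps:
C(G, L) = -5 + (15 + G)/(14 + L) (C(G, L) = -5 + (G + 15)/(L + 14) = -5 + (15 + G)/(14 + L))
(181 + sqrt(C(h(5, -5), 9) + 137))**2 = (181 + sqrt((-55 + 5 - 5*9)/(14 + 9) + 137))**2 = (181 + sqrt((-55 + 5 - 45)/23 + 137))**2 = (181 + sqrt((1/23)*(-95) + 137))**2 = (181 + sqrt(-95/23 + 137))**2 = (181 + sqrt(3056/23))**2 = (181 + 4*sqrt(4393)/23)**2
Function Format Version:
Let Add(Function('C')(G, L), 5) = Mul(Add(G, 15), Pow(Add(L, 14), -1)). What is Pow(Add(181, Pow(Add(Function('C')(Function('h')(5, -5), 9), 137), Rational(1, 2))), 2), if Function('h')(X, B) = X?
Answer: Add(Rational(756559, 23), Mul(Rational(1448, 23), Pow(4393, Rational(1, 2)))) ≈ 37067.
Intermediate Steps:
Function('C')(G, L) = Add(-5, Mul(Pow(Add(14, L), -1), Add(15, G))) (Function('C')(G, L) = Add(-5, Mul(Add(G, 15), Pow(Add(L, 14), -1))) = Add(-5, Mul(Add(15, G), Pow(Add(14, L), -1))) = Add(-5, Mul(Pow(Add(14, L), -1), Add(15, G))))
Pow(Add(181, Pow(Add(Function('C')(Function('h')(5, -5), 9), 137), Rational(1, 2))), 2) = Pow(Add(181, Pow(Add(Mul(Pow(Add(14, 9), -1), Add(-55, 5, Mul(-5, 9))), 137), Rational(1, 2))), 2) = Pow(Add(181, Pow(Add(Mul(Pow(23, -1), Add(-55, 5, -45)), 137), Rational(1, 2))), 2) = Pow(Add(181, Pow(Add(Mul(Rational(1, 23), -95), 137), Rational(1, 2))), 2) = Pow(Add(181, Pow(Add(Rational(-95, 23), 137), Rational(1, 2))), 2) = Pow(Add(181, Pow(Rational(3056, 23), Rational(1, 2))), 2) = Pow(Add(181, Mul(Rational(4, 23), Pow(4393, Rational(1, 2)))), 2)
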